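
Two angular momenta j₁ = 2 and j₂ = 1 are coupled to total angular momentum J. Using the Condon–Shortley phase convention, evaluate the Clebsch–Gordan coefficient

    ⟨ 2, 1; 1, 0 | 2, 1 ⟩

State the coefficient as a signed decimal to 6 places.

+0.408248

j₁+j₂−J=1  J+j₁−j₂=3  J−j₁+j₂=1  j₁+j₂+J+1=6
(j₁±m₁, j₂±m₂, J±M) = (3,1,1,1,3,1)
P² = 3/2
sum k=0..1:
  [0] +1/2 = 1/2
  [1] −1/6 = -1/6
S = 1/3
C² = P²·S² = 1/6 ; C = +0.408248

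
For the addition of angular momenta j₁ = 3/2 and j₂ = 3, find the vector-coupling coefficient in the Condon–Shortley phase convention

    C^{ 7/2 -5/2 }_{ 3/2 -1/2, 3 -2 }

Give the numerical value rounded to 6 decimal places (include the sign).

+0.377964

triangle: 1!×2!×5!/9! = 240/362880
(j±m)!: 1!×2!×1!×5!×1!×6! = 172800
prefactor² = (2J+1)×Δ×N² = 6400/7
  k=0: +1/(0!×1!×2!×1!×0!×4!) = 1/48
  k=1: −1/(1!×0!×1!×0!×1!×5!) = -1/120
Σ = 1/80  ⇒  CG² = 6400/7×1/80² = 1/7
CG = +√(1/7) = +0.377964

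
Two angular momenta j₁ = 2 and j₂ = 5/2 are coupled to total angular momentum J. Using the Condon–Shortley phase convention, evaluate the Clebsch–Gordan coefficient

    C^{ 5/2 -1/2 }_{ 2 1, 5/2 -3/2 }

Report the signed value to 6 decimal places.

√[6·2!2!3!/8! · 3!1!1!4!2!3!] = √(216/35)
  +(−1)^0/∏(0,2,1,1,1,2)! = 1/4  (running 1/4)
  +(−1)^1/∏(1,1,0,0,2,3)! = -1/12  (running 1/6)
⟨..|..⟩ = √(216/35)·(1/6) = +0.414039

+√(6/35) ≈ +0.414039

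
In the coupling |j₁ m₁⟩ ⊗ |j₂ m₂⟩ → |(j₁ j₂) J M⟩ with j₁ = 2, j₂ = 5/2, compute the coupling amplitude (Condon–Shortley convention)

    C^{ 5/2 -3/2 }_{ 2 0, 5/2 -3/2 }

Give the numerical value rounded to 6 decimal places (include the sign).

−√(1/70) = -0.119523

triangle: 2!*2!*3!/8! = 24/40320
(j±m)!: 2!*2!*1!*4!*1!*4! = 2304
prefactor² = (2J+1)*Δ*N² = 288/35
  k=0: +1/(0!*2!*2!*1!*0!*2!) = 1/8
  k=1: −1/(1!*1!*1!*0!*1!*3!) = -1/6
Σ = -1/24  ⇒  CG² = 288/35*(-1/24)² = 1/70
CG = −√(1/70) = -0.119523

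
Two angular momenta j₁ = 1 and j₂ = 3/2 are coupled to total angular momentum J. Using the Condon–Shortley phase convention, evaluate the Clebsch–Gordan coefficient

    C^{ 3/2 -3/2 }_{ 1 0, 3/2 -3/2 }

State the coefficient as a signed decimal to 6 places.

j₁+j₂−J=1  J+j₁−j₂=1  J−j₁+j₂=2  j₁+j₂+J+1=5
(j₁±m₁, j₂±m₂, J±M) = (1,1,0,3,0,3)
P² = 12/5
sum k=0..0:
  [0] +1/2 = 1/2
S = 1/2
C² = P²·S² = 3/5 ; C = +0.774597

+0.774597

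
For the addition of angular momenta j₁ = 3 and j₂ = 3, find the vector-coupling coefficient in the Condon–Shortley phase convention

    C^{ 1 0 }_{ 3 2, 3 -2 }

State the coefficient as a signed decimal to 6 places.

j₁+j₂−J=5  J+j₁−j₂=1  J−j₁+j₂=1  j₁+j₂+J+1=8
(j₁±m₁, j₂±m₂, J±M) = (5,1,1,5,1,1)
P² = 900/7
sum k=0..1:
  [0] +1/120 = 1/120
  [1] −1/24 = -1/24
S = -1/30
C² = P²·S² = 1/7 ; C = -0.377964

−√(1/7) = -0.377964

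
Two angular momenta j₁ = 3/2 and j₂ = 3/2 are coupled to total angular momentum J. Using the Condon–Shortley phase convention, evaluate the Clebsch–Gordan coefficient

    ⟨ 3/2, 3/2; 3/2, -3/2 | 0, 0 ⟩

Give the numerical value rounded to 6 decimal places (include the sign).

j₁+j₂−J=3  J+j₁−j₂=0  J−j₁+j₂=0  j₁+j₂+J+1=4
(j₁±m₁, j₂±m₂, J±M) = (3,0,0,3,0,0)
P² = 9
sum k=0..0:
  [0] +1/6 = 1/6
S = 1/6
C² = P²·S² = 1/4 ; C = +0.500000

+0.500000  (= +√(1/4))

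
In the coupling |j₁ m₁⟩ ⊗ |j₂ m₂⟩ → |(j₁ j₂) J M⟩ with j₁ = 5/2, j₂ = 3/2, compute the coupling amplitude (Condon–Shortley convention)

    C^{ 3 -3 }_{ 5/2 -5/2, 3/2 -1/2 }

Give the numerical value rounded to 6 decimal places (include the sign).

√[7·1!4!2!/8! · 0!5!1!2!0!6!] = √(1440)
  +(−1)^1/∏(1,0,4,0,0,2)! = -1/48  (running -1/48)
⟨..|..⟩ = √(1440)·(-1/48) = -0.790569

−√(5/8) = -0.790569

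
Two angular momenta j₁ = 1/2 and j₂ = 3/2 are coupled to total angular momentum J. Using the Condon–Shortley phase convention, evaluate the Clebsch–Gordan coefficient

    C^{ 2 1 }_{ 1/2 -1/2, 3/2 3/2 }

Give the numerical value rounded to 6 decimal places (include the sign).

+0.500000

√[5·0!1!3!/5! · 0!1!3!0!3!1!] = √(9)
  +(−1)^0/∏(0,0,1,3,0,0)! = 1/6  (running 1/6)
⟨..|..⟩ = √(9)·(1/6) = +0.500000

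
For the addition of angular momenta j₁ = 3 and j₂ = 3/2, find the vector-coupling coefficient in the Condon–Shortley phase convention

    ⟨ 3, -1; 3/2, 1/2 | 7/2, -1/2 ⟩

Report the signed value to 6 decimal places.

j₁+j₂−J=1  J+j₁−j₂=5  J−j₁+j₂=2  j₁+j₂+J+1=9
(j₁±m₁, j₂±m₂, J±M) = (2,4,2,1,3,4)
P² = 512/7
sum k=0..1:
  [0] +1/48 = 1/48
  [1] −1/12 = -1/12
S = -1/16
C² = P²·S² = 2/7 ; C = -0.534522

−√(2/7) = -0.534522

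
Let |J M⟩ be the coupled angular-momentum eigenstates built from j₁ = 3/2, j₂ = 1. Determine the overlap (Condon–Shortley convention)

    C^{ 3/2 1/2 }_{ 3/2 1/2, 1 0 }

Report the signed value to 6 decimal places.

triangle: 1!×2!×1!/5! = 2/120
(j±m)!: 2!×1!×1!×1!×2!×1! = 4
prefactor² = (2J+1)×Δ×N² = 4/15
  k=0: +1/(0!×1!×1!×1!×1!×0!) = 1
  k=1: −1/(1!×0!×0!×0!×2!×1!) = -1/2
Σ = 1/2  ⇒  CG² = 4/15×1/2² = 1/15
CG = +√(1/15) = +0.258199

+√(1/15) = +0.258199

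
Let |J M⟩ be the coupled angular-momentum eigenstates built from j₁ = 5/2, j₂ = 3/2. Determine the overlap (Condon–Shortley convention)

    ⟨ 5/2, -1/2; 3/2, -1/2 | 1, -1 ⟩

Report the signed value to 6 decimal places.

√[3·3!2!0!/6! · 2!3!1!2!0!2!] = √(12/5)
  +(−1)^1/∏(1,2,2,0,0,0)! = -1/4  (running -1/4)
⟨..|..⟩ = √(12/5)·(-1/4) = -0.387298

-0.387298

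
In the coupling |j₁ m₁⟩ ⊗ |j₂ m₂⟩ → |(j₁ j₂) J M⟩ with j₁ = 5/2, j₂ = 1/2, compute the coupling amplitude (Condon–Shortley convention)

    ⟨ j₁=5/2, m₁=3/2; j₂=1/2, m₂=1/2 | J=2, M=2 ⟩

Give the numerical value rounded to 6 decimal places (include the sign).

−√(1/6) = -0.408248

triangle: 1!·4!·0!/6! = 24/720
(j±m)!: 4!·1!·1!·0!·4!·0! = 576
prefactor² = (2J+1)·Δ·N² = 96
  k=1: −1/(1!·0!·0!·0!·4!·0!) = -1/24
Σ = -1/24  ⇒  CG² = 96·(-1/24)² = 1/6
CG = −√(1/6) = -0.408248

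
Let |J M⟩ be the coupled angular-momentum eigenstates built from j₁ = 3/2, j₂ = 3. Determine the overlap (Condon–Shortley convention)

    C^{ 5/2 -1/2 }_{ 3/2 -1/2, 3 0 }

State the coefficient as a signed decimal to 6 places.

−√(6/35) ≈ -0.414039

triangle: 2!*1!*4!/8! = 48/40320
(j±m)!: 1!*2!*3!*3!*2!*3! = 864
prefactor² = (2J+1)*Δ*N² = 216/35
  k=1: −1/(1!*1!*1!*2!*0!*2!) = -1/4
  k=2: +1/(2!*0!*0!*1!*1!*3!) = 1/12
Σ = -1/6  ⇒  CG² = 216/35*(-1/6)² = 6/35
CG = −√(6/35) = -0.414039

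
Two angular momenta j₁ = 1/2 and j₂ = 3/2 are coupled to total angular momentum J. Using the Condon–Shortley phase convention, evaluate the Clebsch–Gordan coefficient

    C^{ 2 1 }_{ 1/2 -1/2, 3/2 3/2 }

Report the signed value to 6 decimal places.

+0.500000  (= +√(1/4))

triangle: 0!*1!*3!/5! = 6/120
(j±m)!: 0!*1!*3!*0!*3!*1! = 36
prefactor² = (2J+1)*Δ*N² = 9
  k=0: +1/(0!*0!*1!*3!*0!*0!) = 1/6
Σ = 1/6  ⇒  CG² = 9*1/6² = 1/4
CG = +√(1/4) = +0.500000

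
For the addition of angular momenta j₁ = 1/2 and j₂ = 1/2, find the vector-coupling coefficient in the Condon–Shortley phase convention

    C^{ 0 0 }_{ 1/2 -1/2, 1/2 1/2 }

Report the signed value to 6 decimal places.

−√(1/2) = -0.707107

√[1·1!0!0!/2! · 0!1!1!0!0!0!] = √(1/2)
  +(−1)^1/∏(1,0,0,0,0,0)! = -1  (running -1)
⟨..|..⟩ = √(1/2)·(-1) = -0.707107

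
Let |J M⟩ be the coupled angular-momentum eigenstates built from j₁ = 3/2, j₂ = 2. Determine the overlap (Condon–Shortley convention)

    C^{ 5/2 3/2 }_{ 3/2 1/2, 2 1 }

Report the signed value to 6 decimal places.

−√(1/35) ≈ -0.169031

triangle: 1!·2!·3!/7! = 12/5040
(j±m)!: 2!·1!·3!·1!·4!·1! = 288
prefactor² = (2J+1)·Δ·N² = 144/35
  k=0: +1/(0!·1!·1!·3!·1!·0!) = 1/6
  k=1: −1/(1!·0!·0!·2!·2!·1!) = -1/4
Σ = -1/12  ⇒  CG² = 144/35·(-1/12)² = 1/35
CG = −√(1/35) = -0.169031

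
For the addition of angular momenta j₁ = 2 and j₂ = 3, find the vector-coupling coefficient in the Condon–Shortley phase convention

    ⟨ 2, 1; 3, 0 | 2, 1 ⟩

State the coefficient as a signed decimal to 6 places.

−√(2/7) = -0.534522

triangle: 3!*1!*3!/8! = 36/40320
(j±m)!: 3!*1!*3!*3!*3!*1! = 1296
prefactor² = (2J+1)*Δ*N² = 81/14
  k=0: +1/(0!*3!*1!*3!*0!*0!) = 1/36
  k=1: −1/(1!*2!*0!*2!*1!*1!) = -1/4
Σ = -2/9  ⇒  CG² = 81/14*(-2/9)² = 2/7
CG = −√(2/7) = -0.534522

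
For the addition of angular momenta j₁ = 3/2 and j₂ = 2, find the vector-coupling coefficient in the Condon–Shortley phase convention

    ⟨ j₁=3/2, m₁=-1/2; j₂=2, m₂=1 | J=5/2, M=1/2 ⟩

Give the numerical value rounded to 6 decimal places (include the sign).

√[6·1!2!3!/7! · 1!2!3!1!3!2!] = √(72/35)
  +(−1)^0/∏(0,1,2,3,0,0)! = 1/12  (running 1/12)
  +(−1)^1/∏(1,0,1,2,1,1)! = -1/2  (running -5/12)
⟨..|..⟩ = √(72/35)·(-5/12) = -0.597614

−√(5/14) ≈ -0.597614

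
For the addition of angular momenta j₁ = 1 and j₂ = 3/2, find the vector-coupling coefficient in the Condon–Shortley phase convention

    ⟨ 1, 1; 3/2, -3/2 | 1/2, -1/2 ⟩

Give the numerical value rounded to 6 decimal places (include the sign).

+0.707107

triangle: 2!·0!·1!/4! = 2/24
(j±m)!: 2!·0!·0!·3!·0!·1! = 12
prefactor² = (2J+1)·Δ·N² = 2
  k=0: +1/(0!·2!·0!·0!·0!·1!) = 1/2
Σ = 1/2  ⇒  CG² = 2·1/2² = 1/2
CG = +√(1/2) = +0.707107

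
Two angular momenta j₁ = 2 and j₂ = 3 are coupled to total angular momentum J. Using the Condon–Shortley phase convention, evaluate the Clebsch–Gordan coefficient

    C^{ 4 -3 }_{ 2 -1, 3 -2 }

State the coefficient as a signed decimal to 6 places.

√[9·1!3!5!/10! · 1!3!1!5!1!7!] = √(6480)
  +(−1)^0/∏(0,1,3,1,0,4)! = 1/144  (running 1/144)
  +(−1)^1/∏(1,0,2,0,1,5)! = -1/240  (running 1/360)
⟨..|..⟩ = √(6480)·(1/360) = +0.223607

+0.223607  (= +√(1/20))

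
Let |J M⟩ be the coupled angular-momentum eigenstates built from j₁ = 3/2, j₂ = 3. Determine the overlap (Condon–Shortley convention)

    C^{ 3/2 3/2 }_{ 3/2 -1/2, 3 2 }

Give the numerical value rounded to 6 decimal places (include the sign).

+√(2/7) = +0.534522

√[4·3!0!3!/7! · 1!2!5!1!3!0!] = √(288/7)
  +(−1)^2/∏(2,1,0,3,0,0)! = 1/12  (running 1/12)
⟨..|..⟩ = √(288/7)·(1/12) = +0.534522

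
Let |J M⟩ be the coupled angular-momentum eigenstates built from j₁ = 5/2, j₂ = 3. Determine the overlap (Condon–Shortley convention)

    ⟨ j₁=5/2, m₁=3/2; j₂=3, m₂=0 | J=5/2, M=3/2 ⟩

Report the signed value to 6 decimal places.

triangle: 3!*2!*3!/9! = 72/362880
(j±m)!: 4!*1!*3!*3!*4!*1! = 20736
prefactor² = (2J+1)*Δ*N² = 864/35
  k=0: +1/(0!*3!*1!*3!*1!*0!) = 1/36
  k=1: −1/(1!*2!*0!*2!*2!*1!) = -1/8
Σ = -7/72  ⇒  CG² = 864/35*(-7/72)² = 7/30
CG = −√(7/30) = -0.483046

-0.483046  (= −√(7/30))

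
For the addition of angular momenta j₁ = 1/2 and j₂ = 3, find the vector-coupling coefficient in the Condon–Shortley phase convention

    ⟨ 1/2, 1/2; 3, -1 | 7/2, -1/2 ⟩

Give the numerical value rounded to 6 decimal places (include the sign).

+0.654654

j₁+j₂−J=0  J+j₁−j₂=1  J−j₁+j₂=6  j₁+j₂+J+1=8
(j₁±m₁, j₂±m₂, J±M) = (1,0,2,4,3,4)
P² = 6912/7
sum k=0..0:
  [0] +1/48 = 1/48
S = 1/48
C² = P²·S² = 3/7 ; C = +0.654654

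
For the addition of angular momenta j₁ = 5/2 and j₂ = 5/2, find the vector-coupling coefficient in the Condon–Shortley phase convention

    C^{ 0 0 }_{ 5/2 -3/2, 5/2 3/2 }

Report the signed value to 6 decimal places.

+√(1/6) = +0.408248

triangle: 5!·0!·0!/6! = 120/720
(j±m)!: 1!·4!·4!·1!·0!·0! = 576
prefactor² = (2J+1)·Δ·N² = 96
  k=4: +1/(4!·1!·0!·0!·0!·0!) = 1/24
Σ = 1/24  ⇒  CG² = 96·1/24² = 1/6
CG = +√(1/6) = +0.408248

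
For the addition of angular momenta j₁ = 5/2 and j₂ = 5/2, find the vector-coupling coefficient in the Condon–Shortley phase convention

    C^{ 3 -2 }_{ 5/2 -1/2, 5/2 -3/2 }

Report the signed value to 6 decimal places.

−√(1/12) ≈ -0.288675

j₁+j₂−J=2  J+j₁−j₂=3  J−j₁+j₂=3  j₁+j₂+J+1=9
(j₁±m₁, j₂±m₂, J±M) = (2,3,1,4,1,5)
P² = 48
sum k=0..1:
  [0] +1/24 = 1/24
  [1] −1/12 = -1/12
S = -1/24
C² = P²·S² = 1/12 ; C = -0.288675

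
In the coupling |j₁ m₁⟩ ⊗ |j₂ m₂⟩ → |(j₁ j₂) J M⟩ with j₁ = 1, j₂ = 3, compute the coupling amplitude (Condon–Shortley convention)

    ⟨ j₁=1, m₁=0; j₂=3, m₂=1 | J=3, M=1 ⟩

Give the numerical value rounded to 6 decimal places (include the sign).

j₁+j₂−J=1  J+j₁−j₂=1  J−j₁+j₂=5  j₁+j₂+J+1=8
(j₁±m₁, j₂±m₂, J±M) = (1,1,4,2,4,2)
P² = 48
sum k=0..1:
  [0] +1/24 = 1/24
  [1] −1/12 = -1/12
S = -1/24
C² = P²·S² = 1/12 ; C = -0.288675

-0.288675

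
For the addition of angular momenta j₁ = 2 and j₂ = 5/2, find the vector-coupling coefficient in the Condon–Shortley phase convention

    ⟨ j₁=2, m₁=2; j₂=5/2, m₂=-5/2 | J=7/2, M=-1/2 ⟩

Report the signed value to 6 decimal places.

√[8·1!3!4!/9! · 4!0!0!5!3!4!] = √(9216/7)
  +(−1)^0/∏(0,1,0,0,3,4)! = 1/144  (running 1/144)
⟨..|..⟩ = √(9216/7)·(1/144) = +0.251976

+√(4/63) ≈ +0.251976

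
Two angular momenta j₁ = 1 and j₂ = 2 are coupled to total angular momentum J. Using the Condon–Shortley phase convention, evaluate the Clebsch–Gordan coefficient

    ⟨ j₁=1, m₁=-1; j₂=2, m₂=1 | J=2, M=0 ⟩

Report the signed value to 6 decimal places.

-0.707107

triangle: 1!×1!×3!/6! = 6/720
(j±m)!: 0!×2!×3!×1!×2!×2! = 48
prefactor² = (2J+1)×Δ×N² = 2
  k=1: −1/(1!×0!×1!×2!×0!×1!) = -1/2
Σ = -1/2  ⇒  CG² = 2×(-1/2)² = 1/2
CG = −√(1/2) = -0.707107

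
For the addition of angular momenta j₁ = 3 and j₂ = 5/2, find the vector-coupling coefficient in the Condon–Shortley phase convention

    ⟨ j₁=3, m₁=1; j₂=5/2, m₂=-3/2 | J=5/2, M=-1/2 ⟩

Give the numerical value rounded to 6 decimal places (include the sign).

√[6·3!3!2!/9! · 4!2!1!4!2!3!] = √(576/35)
  +(−1)^0/∏(0,3,2,1,1,1)! = 1/12  (running 1/12)
  +(−1)^1/∏(1,2,1,0,2,2)! = -1/8  (running -1/24)
⟨..|..⟩ = √(576/35)·(-1/24) = -0.169031

-0.169031  (= −√(1/35))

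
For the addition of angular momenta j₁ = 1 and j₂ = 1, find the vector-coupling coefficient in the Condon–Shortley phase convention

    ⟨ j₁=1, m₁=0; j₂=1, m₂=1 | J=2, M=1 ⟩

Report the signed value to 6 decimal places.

triangle: 0!·2!·2!/5! = 4/120
(j±m)!: 1!·1!·2!·0!·3!·1! = 12
prefactor² = (2J+1)·Δ·N² = 2
  k=0: +1/(0!·0!·1!·2!·1!·0!) = 1/2
Σ = 1/2  ⇒  CG² = 2·1/2² = 1/2
CG = +√(1/2) = +0.707107

+0.707107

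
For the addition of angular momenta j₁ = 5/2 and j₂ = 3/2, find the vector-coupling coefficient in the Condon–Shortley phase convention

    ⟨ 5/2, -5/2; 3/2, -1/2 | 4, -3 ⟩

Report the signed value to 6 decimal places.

+√(3/8) = +0.612372

triangle: 0!*5!*3!/9! = 720/362880
(j±m)!: 0!*5!*1!*2!*1!*7! = 1209600
prefactor² = (2J+1)*Δ*N² = 21600
  k=0: +1/(0!*0!*5!*1!*0!*2!) = 1/240
Σ = 1/240  ⇒  CG² = 21600*1/240² = 3/8
CG = +√(3/8) = +0.612372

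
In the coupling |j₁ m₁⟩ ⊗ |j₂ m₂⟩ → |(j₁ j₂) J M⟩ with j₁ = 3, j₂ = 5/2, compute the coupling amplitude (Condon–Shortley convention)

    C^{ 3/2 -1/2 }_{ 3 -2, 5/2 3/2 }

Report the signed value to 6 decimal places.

-0.218218

triangle: 4!·2!·1!/8! = 48/40320
(j±m)!: 1!·5!·4!·1!·1!·2! = 5760
prefactor² = (2J+1)·Δ·N² = 192/7
  k=3: −1/(3!·1!·2!·1!·0!·0!) = -1/12
  k=4: +1/(4!·0!·1!·0!·1!·1!) = 1/24
Σ = -1/24  ⇒  CG² = 192/7·(-1/24)² = 1/21
CG = −√(1/21) = -0.218218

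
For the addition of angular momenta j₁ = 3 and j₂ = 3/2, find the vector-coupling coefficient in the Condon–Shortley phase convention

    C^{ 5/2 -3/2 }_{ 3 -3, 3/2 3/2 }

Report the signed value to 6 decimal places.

√[6·2!4!1!/8! · 0!6!3!0!1!4!] = √(5184/7)
  +(−1)^2/∏(2,0,4,1,0,0)! = 1/48  (running 1/48)
⟨..|..⟩ = √(5184/7)·(1/48) = +0.566947

+0.566947  (= +√(9/28))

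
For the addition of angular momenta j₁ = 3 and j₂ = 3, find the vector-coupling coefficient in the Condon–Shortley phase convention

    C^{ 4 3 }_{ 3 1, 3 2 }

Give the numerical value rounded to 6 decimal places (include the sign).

j₁+j₂−J=2  J+j₁−j₂=4  J−j₁+j₂=4  j₁+j₂+J+1=11
(j₁±m₁, j₂±m₂, J±M) = (4,2,5,1,7,1)
P² = 82944/11
sum k=1..2:
  [1] −1/144 = -1/144
  [2] +1/288 = 1/288
S = -1/288
C² = P²·S² = 1/11 ; C = -0.301511

-0.301511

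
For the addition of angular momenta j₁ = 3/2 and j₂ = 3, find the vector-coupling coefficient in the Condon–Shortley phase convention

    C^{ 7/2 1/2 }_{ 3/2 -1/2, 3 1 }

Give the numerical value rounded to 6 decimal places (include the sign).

triangle: 1!×2!×5!/9! = 240/362880
(j±m)!: 1!×2!×4!×2!×4!×3! = 13824
prefactor² = (2J+1)×Δ×N² = 512/7
  k=0: +1/(0!×1!×2!×4!×0!×1!) = 1/48
  k=1: −1/(1!×0!×1!×3!×1!×2!) = -1/12
Σ = -1/16  ⇒  CG² = 512/7×(-1/16)² = 2/7
CG = −√(2/7) = -0.534522

−√(2/7) = -0.534522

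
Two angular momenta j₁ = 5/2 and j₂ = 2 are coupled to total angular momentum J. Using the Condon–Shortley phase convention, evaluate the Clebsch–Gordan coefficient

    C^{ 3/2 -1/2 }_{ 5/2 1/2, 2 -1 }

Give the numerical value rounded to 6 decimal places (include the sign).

-0.487950

triangle: 3!×2!×1!/7! = 12/5040
(j±m)!: 3!×2!×1!×3!×1!×2! = 144
prefactor² = (2J+1)×Δ×N² = 48/35
  k=0: +1/(0!×3!×2!×1!×0!×0!) = 1/12
  k=1: −1/(1!×2!×1!×0!×1!×1!) = -1/2
Σ = -5/12  ⇒  CG² = 48/35×(-5/12)² = 5/21
CG = −√(5/21) = -0.487950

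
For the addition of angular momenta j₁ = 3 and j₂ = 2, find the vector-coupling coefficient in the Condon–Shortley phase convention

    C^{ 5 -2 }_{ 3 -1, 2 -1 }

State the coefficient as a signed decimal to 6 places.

+√(1/2) = +0.707107

√[11·0!6!4!/11! · 2!4!1!3!3!7!] = √(41472)
  +(−1)^0/∏(0,0,4,1,2,3)! = 1/288  (running 1/288)
⟨..|..⟩ = √(41472)·(1/288) = +0.707107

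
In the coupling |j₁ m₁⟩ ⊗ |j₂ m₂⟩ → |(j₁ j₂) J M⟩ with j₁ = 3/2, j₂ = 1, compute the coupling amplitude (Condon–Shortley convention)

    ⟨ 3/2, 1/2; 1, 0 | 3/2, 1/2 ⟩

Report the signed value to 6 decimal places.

+√(1/15) = +0.258199

j₁+j₂−J=1  J+j₁−j₂=2  J−j₁+j₂=1  j₁+j₂+J+1=5
(j₁±m₁, j₂±m₂, J±M) = (2,1,1,1,2,1)
P² = 4/15
sum k=0..1:
  [0] +1/1 = 1
  [1] −1/2 = -1/2
S = 1/2
C² = P²·S² = 1/15 ; C = +0.258199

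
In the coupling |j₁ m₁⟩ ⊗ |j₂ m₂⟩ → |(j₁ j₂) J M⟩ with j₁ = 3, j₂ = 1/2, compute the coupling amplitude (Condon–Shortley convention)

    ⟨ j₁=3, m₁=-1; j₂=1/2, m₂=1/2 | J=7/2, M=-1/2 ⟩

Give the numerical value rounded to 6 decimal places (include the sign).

√[8·0!6!1!/8! · 2!4!1!0!3!4!] = √(6912/7)
  +(−1)^0/∏(0,0,4,1,2,0)! = 1/48  (running 1/48)
⟨..|..⟩ = √(6912/7)·(1/48) = +0.654654

+√(3/7) ≈ +0.654654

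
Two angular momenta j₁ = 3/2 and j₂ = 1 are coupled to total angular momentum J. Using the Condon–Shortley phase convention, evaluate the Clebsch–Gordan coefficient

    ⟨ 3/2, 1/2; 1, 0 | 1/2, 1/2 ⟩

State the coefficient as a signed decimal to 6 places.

−√(1/3) = -0.577350

√[2·2!1!0!/4! · 2!1!1!1!1!0!] = √(1/3)
  +(−1)^1/∏(1,1,0,0,1,0)! = -1  (running -1)
⟨..|..⟩ = √(1/3)·(-1) = -0.577350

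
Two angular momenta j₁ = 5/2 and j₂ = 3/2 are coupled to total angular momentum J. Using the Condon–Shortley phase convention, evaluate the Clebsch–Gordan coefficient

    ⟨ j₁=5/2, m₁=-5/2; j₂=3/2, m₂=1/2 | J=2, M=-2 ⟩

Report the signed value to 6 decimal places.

j₁+j₂−J=2  J+j₁−j₂=3  J−j₁+j₂=1  j₁+j₂+J+1=7
(j₁±m₁, j₂±m₂, J±M) = (0,5,2,1,0,4)
P² = 480/7
sum k=2..2:
  [2] +1/12 = 1/12
S = 1/12
C² = P²·S² = 10/21 ; C = +0.690066

+0.690066  (= +√(10/21))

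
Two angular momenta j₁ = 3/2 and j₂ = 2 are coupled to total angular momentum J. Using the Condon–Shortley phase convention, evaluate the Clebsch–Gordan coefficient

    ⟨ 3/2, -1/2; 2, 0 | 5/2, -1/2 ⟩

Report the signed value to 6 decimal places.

−√(3/35) ≈ -0.292770

j₁+j₂−J=1  J+j₁−j₂=2  J−j₁+j₂=3  j₁+j₂+J+1=7
(j₁±m₁, j₂±m₂, J±M) = (1,2,2,2,2,3)
P² = 48/35
sum k=0..1:
  [0] +1/4 = 1/4
  [1] −1/2 = -1/2
S = -1/4
C² = P²·S² = 3/35 ; C = -0.292770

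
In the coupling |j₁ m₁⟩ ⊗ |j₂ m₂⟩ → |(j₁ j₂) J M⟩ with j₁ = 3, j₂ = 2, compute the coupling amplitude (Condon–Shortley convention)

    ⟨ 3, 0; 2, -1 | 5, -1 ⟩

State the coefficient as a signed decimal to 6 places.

+0.617213

triangle: 0!*6!*4!/11! = 17280/39916800
(j±m)!: 3!*3!*1!*3!*4!*6! = 3732480
prefactor² = (2J+1)*Δ*N² = 124416/7
  k=0: +1/(0!*0!*3!*1!*3!*3!) = 1/216
Σ = 1/216  ⇒  CG² = 124416/7*1/216² = 8/21
CG = +√(8/21) = +0.617213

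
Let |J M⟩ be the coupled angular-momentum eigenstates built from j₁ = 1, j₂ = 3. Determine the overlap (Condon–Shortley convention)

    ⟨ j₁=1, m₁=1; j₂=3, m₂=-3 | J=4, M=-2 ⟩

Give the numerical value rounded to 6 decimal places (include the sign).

+0.188982

j₁+j₂−J=0  J+j₁−j₂=2  J−j₁+j₂=6  j₁+j₂+J+1=9
(j₁±m₁, j₂±m₂, J±M) = (2,0,0,6,2,6)
P² = 518400/7
sum k=0..0:
  [0] +1/1440 = 1/1440
S = 1/1440
C² = P²·S² = 1/28 ; C = +0.188982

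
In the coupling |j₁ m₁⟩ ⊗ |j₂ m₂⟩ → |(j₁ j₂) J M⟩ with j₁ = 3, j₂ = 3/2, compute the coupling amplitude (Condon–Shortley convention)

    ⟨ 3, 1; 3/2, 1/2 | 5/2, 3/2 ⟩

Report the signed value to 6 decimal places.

−√(7/20) = -0.591608

j₁+j₂−J=2  J+j₁−j₂=4  J−j₁+j₂=1  j₁+j₂+J+1=8
(j₁±m₁, j₂±m₂, J±M) = (4,2,2,1,4,1)
P² = 576/35
sum k=1..2:
  [1] −1/6 = -1/6
  [2] +1/48 = 1/48
S = -7/48
C² = P²·S² = 7/20 ; C = -0.591608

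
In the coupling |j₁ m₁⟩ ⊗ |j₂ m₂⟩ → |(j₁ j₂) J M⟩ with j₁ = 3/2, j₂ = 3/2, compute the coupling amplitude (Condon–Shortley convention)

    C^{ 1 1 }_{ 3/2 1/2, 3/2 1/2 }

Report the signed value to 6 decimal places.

-0.632456  (= −√(2/5))

j₁+j₂−J=2  J+j₁−j₂=1  J−j₁+j₂=1  j₁+j₂+J+1=5
(j₁±m₁, j₂±m₂, J±M) = (2,1,2,1,2,0)
P² = 2/5
sum k=1..1:
  [1] −1/1 = -1
S = -1
C² = P²·S² = 2/5 ; C = -0.632456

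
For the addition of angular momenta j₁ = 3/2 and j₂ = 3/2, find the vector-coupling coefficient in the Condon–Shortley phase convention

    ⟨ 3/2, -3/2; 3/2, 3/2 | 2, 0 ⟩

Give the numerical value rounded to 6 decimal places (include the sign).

√[5·1!2!2!/6! · 0!3!3!0!2!2!] = √(4)
  +(−1)^1/∏(1,0,2,2,0,0)! = -1/4  (running -1/4)
⟨..|..⟩ = √(4)·(-1/4) = -0.500000

-0.500000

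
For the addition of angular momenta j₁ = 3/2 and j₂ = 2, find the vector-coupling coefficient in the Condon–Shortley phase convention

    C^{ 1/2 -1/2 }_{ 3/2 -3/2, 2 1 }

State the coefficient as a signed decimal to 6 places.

-0.316228

j₁+j₂−J=3  J+j₁−j₂=0  J−j₁+j₂=1  j₁+j₂+J+1=5
(j₁±m₁, j₂±m₂, J±M) = (0,3,3,1,0,1)
P² = 18/5
sum k=3..3:
  [3] −1/6 = -1/6
S = -1/6
C² = P²·S² = 1/10 ; C = -0.316228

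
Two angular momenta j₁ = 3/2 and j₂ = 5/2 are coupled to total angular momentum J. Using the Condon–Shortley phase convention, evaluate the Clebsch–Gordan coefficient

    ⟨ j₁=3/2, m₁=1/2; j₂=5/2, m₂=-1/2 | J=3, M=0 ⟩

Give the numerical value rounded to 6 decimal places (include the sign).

+0.447214  (= +√(1/5))

j₁+j₂−J=1  J+j₁−j₂=2  J−j₁+j₂=4  j₁+j₂+J+1=8
(j₁±m₁, j₂±m₂, J±M) = (2,1,2,3,3,3)
P² = 36/5
sum k=0..1:
  [0] +1/4 = 1/4
  [1] −1/12 = -1/12
S = 1/6
C² = P²·S² = 1/5 ; C = +0.447214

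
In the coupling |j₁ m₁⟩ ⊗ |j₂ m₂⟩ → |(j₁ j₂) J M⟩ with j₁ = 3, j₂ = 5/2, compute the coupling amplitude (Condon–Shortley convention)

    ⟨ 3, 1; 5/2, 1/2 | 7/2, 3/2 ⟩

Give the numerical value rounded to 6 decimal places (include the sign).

−√(5/21) = -0.487950

j₁+j₂−J=2  J+j₁−j₂=4  J−j₁+j₂=3  j₁+j₂+J+1=10
(j₁±m₁, j₂±m₂, J±M) = (4,2,3,2,5,2)
P² = 3072/35
sum k=0..2:
  [0] +1/48 = 1/48
  [1] −1/12 = -1/12
  [2] +1/96 = 1/96
S = -5/96
C² = P²·S² = 5/21 ; C = -0.487950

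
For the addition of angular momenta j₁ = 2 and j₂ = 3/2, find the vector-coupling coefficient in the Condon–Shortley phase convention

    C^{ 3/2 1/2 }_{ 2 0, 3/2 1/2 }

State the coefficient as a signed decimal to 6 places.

−√(1/5) ≈ -0.447214

j₁+j₂−J=2  J+j₁−j₂=2  J−j₁+j₂=1  j₁+j₂+J+1=6
(j₁±m₁, j₂±m₂, J±M) = (2,2,2,1,2,1)
P² = 16/45
sum k=1..2:
  [1] −1/1 = -1
  [2] +1/4 = 1/4
S = -3/4
C² = P²·S² = 1/5 ; C = -0.447214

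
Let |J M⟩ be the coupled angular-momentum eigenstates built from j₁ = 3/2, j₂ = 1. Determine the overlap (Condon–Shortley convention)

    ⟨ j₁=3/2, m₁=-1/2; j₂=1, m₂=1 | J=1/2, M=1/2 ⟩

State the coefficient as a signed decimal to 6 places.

+0.408248

triangle: 2!×1!×0!/4! = 2/24
(j±m)!: 1!×2!×2!×0!×1!×0! = 4
prefactor² = (2J+1)×Δ×N² = 2/3
  k=2: +1/(2!×0!×0!×0!×1!×0!) = 1/2
Σ = 1/2  ⇒  CG² = 2/3×1/2² = 1/6
CG = +√(1/6) = +0.408248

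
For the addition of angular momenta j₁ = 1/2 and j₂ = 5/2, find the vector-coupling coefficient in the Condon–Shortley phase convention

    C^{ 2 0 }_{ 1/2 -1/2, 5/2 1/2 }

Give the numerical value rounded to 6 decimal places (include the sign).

-0.707107  (= −√(1/2))

j₁+j₂−J=1  J+j₁−j₂=0  J−j₁+j₂=4  j₁+j₂+J+1=6
(j₁±m₁, j₂±m₂, J±M) = (0,1,3,2,2,2)
P² = 8
sum k=1..1:
  [1] −1/4 = -1/4
S = -1/4
C² = P²·S² = 1/2 ; C = -0.707107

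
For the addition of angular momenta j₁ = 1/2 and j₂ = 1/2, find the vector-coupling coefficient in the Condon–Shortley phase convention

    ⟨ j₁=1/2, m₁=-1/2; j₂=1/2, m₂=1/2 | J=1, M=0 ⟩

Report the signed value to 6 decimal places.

√[3·0!1!1!/3! · 0!1!1!0!1!1!] = √(1/2)
  +(−1)^0/∏(0,0,1,1,0,0)! = 1  (running 1)
⟨..|..⟩ = √(1/2)·(1) = +0.707107

+0.707107  (= +√(1/2))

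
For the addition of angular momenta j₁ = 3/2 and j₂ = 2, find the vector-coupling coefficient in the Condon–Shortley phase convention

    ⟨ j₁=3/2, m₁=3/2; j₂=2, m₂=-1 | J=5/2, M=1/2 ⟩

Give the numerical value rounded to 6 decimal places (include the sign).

+√(27/70) = +0.621059

triangle: 1!·2!·3!/7! = 12/5040
(j±m)!: 3!·0!·1!·3!·3!·2! = 432
prefactor² = (2J+1)·Δ·N² = 216/35
  k=0: +1/(0!·1!·0!·1!·2!·2!) = 1/4
Σ = 1/4  ⇒  CG² = 216/35·1/4² = 27/70
CG = +√(27/70) = +0.621059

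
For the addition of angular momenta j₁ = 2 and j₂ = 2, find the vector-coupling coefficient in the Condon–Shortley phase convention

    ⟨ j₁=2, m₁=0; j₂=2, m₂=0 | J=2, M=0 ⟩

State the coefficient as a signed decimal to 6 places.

√[5·2!2!2!/7! · 2!2!2!2!2!2!] = √(32/63)
  +(−1)^0/∏(0,2,2,2,0,0)! = 1/8  (running 1/8)
  +(−1)^1/∏(1,1,1,1,1,1)! = -1  (running -7/8)
  +(−1)^2/∏(2,0,0,0,2,2)! = 1/8  (running -3/4)
⟨..|..⟩ = √(32/63)·(-3/4) = -0.534522

−√(2/7) ≈ -0.534522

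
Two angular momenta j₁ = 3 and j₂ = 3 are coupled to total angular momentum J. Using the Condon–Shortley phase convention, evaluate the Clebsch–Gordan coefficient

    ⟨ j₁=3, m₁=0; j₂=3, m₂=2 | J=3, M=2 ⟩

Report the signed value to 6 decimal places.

triangle: 3!*3!*3!/10! = 216/3628800
(j±m)!: 3!*3!*5!*1!*5!*1! = 518400
prefactor² = (2J+1)*Δ*N² = 216
  k=2: +1/(2!*1!*1!*3!*2!*0!) = 1/24
  k=3: −1/(3!*0!*0!*2!*3!*1!) = -1/72
Σ = 1/36  ⇒  CG² = 216*1/36² = 1/6
CG = +√(1/6) = +0.408248

+√(1/6) ≈ +0.408248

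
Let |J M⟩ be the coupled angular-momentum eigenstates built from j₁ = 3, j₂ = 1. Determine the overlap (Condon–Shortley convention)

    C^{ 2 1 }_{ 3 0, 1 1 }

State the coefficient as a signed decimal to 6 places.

+0.377964

j₁+j₂−J=2  J+j₁−j₂=4  J−j₁+j₂=0  j₁+j₂+J+1=7
(j₁±m₁, j₂±m₂, J±M) = (3,3,2,0,3,1)
P² = 144/7
sum k=2..2:
  [2] +1/12 = 1/12
S = 1/12
C² = P²·S² = 1/7 ; C = +0.377964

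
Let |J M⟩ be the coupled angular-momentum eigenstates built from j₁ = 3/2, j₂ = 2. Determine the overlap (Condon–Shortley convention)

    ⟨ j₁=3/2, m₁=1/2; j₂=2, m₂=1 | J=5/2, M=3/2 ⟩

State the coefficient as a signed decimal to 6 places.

triangle: 1!*2!*3!/7! = 12/5040
(j±m)!: 2!*1!*3!*1!*4!*1! = 288
prefactor² = (2J+1)*Δ*N² = 144/35
  k=0: +1/(0!*1!*1!*3!*1!*0!) = 1/6
  k=1: −1/(1!*0!*0!*2!*2!*1!) = -1/4
Σ = -1/12  ⇒  CG² = 144/35*(-1/12)² = 1/35
CG = −√(1/35) = -0.169031

-0.169031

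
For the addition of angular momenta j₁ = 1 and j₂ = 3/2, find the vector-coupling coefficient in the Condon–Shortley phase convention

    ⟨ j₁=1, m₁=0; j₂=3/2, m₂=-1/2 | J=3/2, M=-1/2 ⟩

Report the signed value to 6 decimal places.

j₁+j₂−J=1  J+j₁−j₂=1  J−j₁+j₂=2  j₁+j₂+J+1=5
(j₁±m₁, j₂±m₂, J±M) = (1,1,1,2,1,2)
P² = 4/15
sum k=0..1:
  [0] +1/1 = 1
  [1] −1/2 = -1/2
S = 1/2
C² = P²·S² = 1/15 ; C = +0.258199

+√(1/15) = +0.258199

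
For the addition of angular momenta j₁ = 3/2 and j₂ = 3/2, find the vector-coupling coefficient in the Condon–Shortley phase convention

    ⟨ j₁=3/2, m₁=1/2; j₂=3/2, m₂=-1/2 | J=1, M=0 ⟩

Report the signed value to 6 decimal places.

triangle: 2!×1!×1!/5! = 2/120
(j±m)!: 2!×1!×1!×2!×1!×1! = 4
prefactor² = (2J+1)×Δ×N² = 1/5
  k=0: +1/(0!×2!×1!×1!×0!×0!) = 1/2
  k=1: −1/(1!×1!×0!×0!×1!×1!) = -1
Σ = -1/2  ⇒  CG² = 1/5×(-1/2)² = 1/20
CG = −√(1/20) = -0.223607

−√(1/20) = -0.223607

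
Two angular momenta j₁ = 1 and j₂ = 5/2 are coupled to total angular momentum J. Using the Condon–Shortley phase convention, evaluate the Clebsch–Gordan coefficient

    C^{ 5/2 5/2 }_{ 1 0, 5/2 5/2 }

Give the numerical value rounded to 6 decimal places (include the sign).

−√(5/7) = -0.845154

triangle: 1!×1!×4!/7! = 24/5040
(j±m)!: 1!×1!×5!×0!×5!×0! = 14400
prefactor² = (2J+1)×Δ×N² = 2880/7
  k=1: −1/(1!×0!×0!×4!×1!×0!) = -1/24
Σ = -1/24  ⇒  CG² = 2880/7×(-1/24)² = 5/7
CG = −√(5/7) = -0.845154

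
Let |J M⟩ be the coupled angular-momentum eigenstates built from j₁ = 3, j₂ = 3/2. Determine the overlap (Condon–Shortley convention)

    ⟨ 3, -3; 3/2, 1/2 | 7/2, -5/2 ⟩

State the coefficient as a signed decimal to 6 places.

-0.617213  (= −√(8/21))

√[8·1!5!2!/9! · 0!6!2!1!1!6!] = √(38400/7)
  +(−1)^1/∏(1,0,5,1,0,1)! = -1/120  (running -1/120)
⟨..|..⟩ = √(38400/7)·(-1/120) = -0.617213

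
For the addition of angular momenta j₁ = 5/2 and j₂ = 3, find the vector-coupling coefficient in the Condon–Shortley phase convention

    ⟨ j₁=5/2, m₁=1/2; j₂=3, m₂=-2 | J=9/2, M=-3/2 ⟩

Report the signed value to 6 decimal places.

+0.604815

triangle: 1!*4!*5!/11! = 2880/39916800
(j±m)!: 3!*2!*1!*5!*3!*6! = 6220800
prefactor² = (2J+1)*Δ*N² = 345600/77
  k=0: +1/(0!*1!*2!*1!*2!*4!) = 1/96
  k=1: −1/(1!*0!*1!*0!*3!*5!) = -1/720
Σ = 13/1440  ⇒  CG² = 345600/77*13/1440² = 169/462
CG = +√(169/462) = +0.604815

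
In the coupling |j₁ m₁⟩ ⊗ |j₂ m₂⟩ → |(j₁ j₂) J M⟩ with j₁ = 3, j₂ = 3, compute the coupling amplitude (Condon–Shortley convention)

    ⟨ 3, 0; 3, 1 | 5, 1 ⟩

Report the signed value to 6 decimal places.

−√(5/42) ≈ -0.345033

√[11·1!5!5!/12! · 3!3!4!2!6!4!] = √(69120/7)
  +(−1)^0/∏(0,1,3,4,2,1)! = 1/288  (running 1/288)
  +(−1)^1/∏(1,0,2,3,3,2)! = -1/144  (running -1/288)
⟨..|..⟩ = √(69120/7)·(-1/288) = -0.345033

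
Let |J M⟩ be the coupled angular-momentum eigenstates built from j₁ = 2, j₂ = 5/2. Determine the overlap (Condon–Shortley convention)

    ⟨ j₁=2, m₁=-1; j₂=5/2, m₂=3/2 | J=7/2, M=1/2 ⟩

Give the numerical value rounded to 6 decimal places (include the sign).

−√(121/315) = -0.619780

j₁+j₂−J=1  J+j₁−j₂=3  J−j₁+j₂=4  j₁+j₂+J+1=9
(j₁±m₁, j₂±m₂, J±M) = (1,3,4,1,4,3)
P² = 2304/35
sum k=0..1:
  [0] +1/144 = 1/144
  [1] −1/12 = -1/12
S = -11/144
C² = P²·S² = 121/315 ; C = -0.619780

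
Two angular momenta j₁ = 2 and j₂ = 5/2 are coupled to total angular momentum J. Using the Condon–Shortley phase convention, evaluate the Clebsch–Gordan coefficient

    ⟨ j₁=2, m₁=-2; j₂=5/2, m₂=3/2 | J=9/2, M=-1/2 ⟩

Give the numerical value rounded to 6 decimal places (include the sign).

triangle: 0!·4!·5!/10! = 2880/3628800
(j±m)!: 0!·4!·4!·1!·4!·5! = 1658880
prefactor² = (2J+1)·Δ·N² = 92160/7
  k=0: +1/(0!·0!·4!·4!·0!·1!) = 1/576
Σ = 1/576  ⇒  CG² = 92160/7·1/576² = 5/126
CG = +√(5/126) = +0.199205

+0.199205  (= +√(5/126))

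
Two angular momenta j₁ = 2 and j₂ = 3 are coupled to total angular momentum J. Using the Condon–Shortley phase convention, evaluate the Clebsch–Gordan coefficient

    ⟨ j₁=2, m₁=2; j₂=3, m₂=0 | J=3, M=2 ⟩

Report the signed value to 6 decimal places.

+√(1/3) ≈ +0.577350

triangle: 2!·2!·4!/9! = 96/362880
(j±m)!: 4!·0!·3!·3!·5!·1! = 103680
prefactor² = (2J+1)·Δ·N² = 192
  k=0: +1/(0!·2!·0!·3!·2!·1!) = 1/24
Σ = 1/24  ⇒  CG² = 192·1/24² = 1/3
CG = +√(1/3) = +0.577350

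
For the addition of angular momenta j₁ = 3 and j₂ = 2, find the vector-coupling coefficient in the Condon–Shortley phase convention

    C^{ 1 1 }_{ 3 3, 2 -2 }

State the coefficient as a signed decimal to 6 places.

j₁+j₂−J=4  J+j₁−j₂=2  J−j₁+j₂=0  j₁+j₂+J+1=7
(j₁±m₁, j₂±m₂, J±M) = (6,0,0,4,2,0)
P² = 6912/7
sum k=0..0:
  [0] +1/48 = 1/48
S = 1/48
C² = P²·S² = 3/7 ; C = +0.654654

+0.654654  (= +√(3/7))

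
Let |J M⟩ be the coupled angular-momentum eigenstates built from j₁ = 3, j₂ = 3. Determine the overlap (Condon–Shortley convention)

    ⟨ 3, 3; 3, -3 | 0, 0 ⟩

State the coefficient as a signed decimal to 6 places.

+0.377964

√[1·6!0!0!/7! · 6!0!0!6!0!0!] = √(518400/7)
  +(−1)^0/∏(0,6,0,0,0,0)! = 1/720  (running 1/720)
⟨..|..⟩ = √(518400/7)·(1/720) = +0.377964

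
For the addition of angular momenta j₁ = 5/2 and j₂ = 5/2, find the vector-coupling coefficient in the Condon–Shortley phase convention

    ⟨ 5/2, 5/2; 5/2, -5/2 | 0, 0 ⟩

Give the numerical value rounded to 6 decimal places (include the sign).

+√(1/6) = +0.408248

triangle: 5!×0!×0!/6! = 120/720
(j±m)!: 5!×0!×0!×5!×0!×0! = 14400
prefactor² = (2J+1)×Δ×N² = 2400
  k=0: +1/(0!×5!×0!×0!×0!×0!) = 1/120
Σ = 1/120  ⇒  CG² = 2400×1/120² = 1/6
CG = +√(1/6) = +0.408248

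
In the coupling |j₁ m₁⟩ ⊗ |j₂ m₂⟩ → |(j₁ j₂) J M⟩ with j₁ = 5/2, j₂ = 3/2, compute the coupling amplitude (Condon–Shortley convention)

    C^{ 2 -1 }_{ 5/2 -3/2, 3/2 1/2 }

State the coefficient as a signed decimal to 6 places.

j₁+j₂−J=2  J+j₁−j₂=3  J−j₁+j₂=1  j₁+j₂+J+1=7
(j₁±m₁, j₂±m₂, J±M) = (1,4,2,1,1,3)
P² = 24/7
sum k=1..2:
  [1] −1/6 = -1/6
  [2] +1/4 = 1/4
S = 1/12
C² = P²·S² = 1/42 ; C = +0.154303

+0.154303  (= +√(1/42))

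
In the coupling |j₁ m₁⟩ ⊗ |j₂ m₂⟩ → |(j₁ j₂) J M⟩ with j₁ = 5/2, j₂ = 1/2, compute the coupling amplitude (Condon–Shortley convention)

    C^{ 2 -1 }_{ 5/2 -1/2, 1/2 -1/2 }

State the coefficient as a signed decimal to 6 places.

+√(1/3) ≈ +0.577350

j₁+j₂−J=1  J+j₁−j₂=4  J−j₁+j₂=0  j₁+j₂+J+1=6
(j₁±m₁, j₂±m₂, J±M) = (2,3,0,1,1,3)
P² = 12
sum k=0..0:
  [0] +1/6 = 1/6
S = 1/6
C² = P²·S² = 1/3 ; C = +0.577350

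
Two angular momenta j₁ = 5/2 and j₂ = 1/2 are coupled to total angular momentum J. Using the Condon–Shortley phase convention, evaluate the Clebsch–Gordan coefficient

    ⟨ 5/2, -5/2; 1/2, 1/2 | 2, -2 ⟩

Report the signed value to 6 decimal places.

−√(5/6) ≈ -0.912871

j₁+j₂−J=1  J+j₁−j₂=4  J−j₁+j₂=0  j₁+j₂+J+1=6
(j₁±m₁, j₂±m₂, J±M) = (0,5,1,0,0,4)
P² = 480
sum k=1..1:
  [1] −1/24 = -1/24
S = -1/24
C² = P²·S² = 5/6 ; C = -0.912871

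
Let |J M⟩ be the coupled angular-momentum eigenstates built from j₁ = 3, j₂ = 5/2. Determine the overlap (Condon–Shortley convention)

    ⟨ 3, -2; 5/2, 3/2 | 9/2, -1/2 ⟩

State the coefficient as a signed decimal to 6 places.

√[10·1!5!4!/11! · 1!5!4!1!4!5!] = √(460800/77)
  +(−1)^0/∏(0,1,5,4,0,0)! = 1/2880  (running 1/2880)
  +(−1)^1/∏(1,0,4,3,1,1)! = -1/144  (running -19/2880)
⟨..|..⟩ = √(460800/77)·(-19/2880) = -0.510355

-0.510355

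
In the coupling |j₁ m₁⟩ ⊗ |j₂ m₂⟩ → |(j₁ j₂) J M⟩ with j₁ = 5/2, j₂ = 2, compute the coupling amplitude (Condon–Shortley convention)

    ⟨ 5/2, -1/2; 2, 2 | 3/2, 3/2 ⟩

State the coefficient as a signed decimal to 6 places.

-0.338062  (= −√(4/35))

j₁+j₂−J=3  J+j₁−j₂=2  J−j₁+j₂=1  j₁+j₂+J+1=7
(j₁±m₁, j₂±m₂, J±M) = (2,3,4,0,3,0)
P² = 576/35
sum k=3..3:
  [3] −1/12 = -1/12
S = -1/12
C² = P²·S² = 4/35 ; C = -0.338062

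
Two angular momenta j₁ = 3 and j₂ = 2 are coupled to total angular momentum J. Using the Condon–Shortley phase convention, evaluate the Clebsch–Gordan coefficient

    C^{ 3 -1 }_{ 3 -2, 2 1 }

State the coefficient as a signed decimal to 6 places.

triangle: 2!·4!·2!/9! = 96/362880
(j±m)!: 1!·5!·3!·1!·2!·4! = 34560
prefactor² = (2J+1)·Δ·N² = 64
  k=1: −1/(1!·1!·4!·2!·0!·0!) = -1/48
  k=2: +1/(2!·0!·3!·1!·1!·1!) = 1/12
Σ = 1/16  ⇒  CG² = 64·1/16² = 1/4
CG = +√(1/4) = +0.500000

+√(1/4) = +0.500000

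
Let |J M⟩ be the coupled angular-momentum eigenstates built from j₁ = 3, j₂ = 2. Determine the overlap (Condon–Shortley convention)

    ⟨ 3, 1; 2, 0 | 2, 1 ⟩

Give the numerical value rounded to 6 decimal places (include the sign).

j₁+j₂−J=3  J+j₁−j₂=3  J−j₁+j₂=1  j₁+j₂+J+1=8
(j₁±m₁, j₂±m₂, J±M) = (4,2,2,2,3,1)
P² = 36/7
sum k=1..2:
  [1] −1/4 = -1/4
  [2] +1/12 = 1/12
S = -1/6
C² = P²·S² = 1/7 ; C = -0.377964

−√(1/7) = -0.377964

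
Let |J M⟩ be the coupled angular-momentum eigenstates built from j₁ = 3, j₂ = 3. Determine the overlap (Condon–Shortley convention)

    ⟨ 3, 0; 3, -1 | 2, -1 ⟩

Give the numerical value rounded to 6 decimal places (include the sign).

triangle: 4!×2!×2!/9! = 96/362880
(j±m)!: 3!×3!×2!×4!×1!×3! = 10368
prefactor² = (2J+1)×Δ×N² = 96/7
  k=1: −1/(1!×3!×2!×1!×0!×1!) = -1/12
  k=2: +1/(2!×2!×1!×0!×1!×2!) = 1/8
Σ = 1/24  ⇒  CG² = 96/7×1/24² = 1/42
CG = +√(1/42) = +0.154303

+√(1/42) = +0.154303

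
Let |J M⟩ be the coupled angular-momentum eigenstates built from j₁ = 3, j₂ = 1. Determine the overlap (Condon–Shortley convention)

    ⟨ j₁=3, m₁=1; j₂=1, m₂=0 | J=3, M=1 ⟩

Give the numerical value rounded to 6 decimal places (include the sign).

triangle: 1!×5!×1!/8! = 120/40320
(j±m)!: 4!×2!×1!×1!×4!×2! = 2304
prefactor² = (2J+1)×Δ×N² = 48
  k=0: +1/(0!×1!×2!×1!×3!×0!) = 1/12
  k=1: −1/(1!×0!×1!×0!×4!×1!) = -1/24
Σ = 1/24  ⇒  CG² = 48×1/24² = 1/12
CG = +√(1/12) = +0.288675

+0.288675  (= +√(1/12))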